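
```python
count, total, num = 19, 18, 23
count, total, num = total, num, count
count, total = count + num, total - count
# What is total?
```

Trace:
`count, total, num = 19, 18, 23` → count = 19; total = 18; num = 23
`count, total, num = total, num, count` → count = 18; total = 23; num = 19
`count, total = count + num, total - count` → count = 37; total = 5
So total = 5

Answer: 5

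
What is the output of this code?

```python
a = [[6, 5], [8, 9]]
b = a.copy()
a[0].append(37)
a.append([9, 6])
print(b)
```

Key concept: shallow copy with nested lists.
Step by step:
`a = [[6, 5], [8, 9]]` → a = [[6, 5], [8, 9]]
`b = a.copy()` → b = [[6, 5], [8, 9]]
`a[0].append(37)` → a = [[6, 5, 37], [8, 9]]; b = [[6, 5, 37], [8, 9]]
`a.append([9, 6])` → a = [[6, 5, 37], [8, 9], [9, 6]]
`print(b)` → prints [[6, 5, 37], [8, 9]]

Answer: [[6, 5, 37], [8, 9]]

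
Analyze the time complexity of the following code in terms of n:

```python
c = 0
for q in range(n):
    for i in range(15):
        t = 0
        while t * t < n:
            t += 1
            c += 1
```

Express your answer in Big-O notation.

Each loop level contributes: n × 1 × √n. Multiplying the contributions gives O(n√n).

Answer: O(n√n)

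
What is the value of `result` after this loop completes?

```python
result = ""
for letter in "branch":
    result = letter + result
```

Reverse 'branch'
`result` takes the values: "" → "b" → "rb" → "arb" → "narb" → "cnarb" → "hcnarb"

Answer: "hcnarb"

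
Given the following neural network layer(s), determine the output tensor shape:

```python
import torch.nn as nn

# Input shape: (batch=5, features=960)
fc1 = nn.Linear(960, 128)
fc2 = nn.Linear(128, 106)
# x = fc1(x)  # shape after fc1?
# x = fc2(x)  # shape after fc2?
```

Input: (5, 960) -> after fc1: (5, 128) -> Output: (5, 106)

Answer: (5, 106)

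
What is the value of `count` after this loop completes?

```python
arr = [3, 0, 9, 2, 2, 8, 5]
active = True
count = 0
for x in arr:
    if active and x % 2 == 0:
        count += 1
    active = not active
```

Count even values at even positions
`count` takes the values: 0 → 1

Answer: 1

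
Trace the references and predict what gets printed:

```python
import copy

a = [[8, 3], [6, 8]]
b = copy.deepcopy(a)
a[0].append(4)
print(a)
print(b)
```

Key concept: deep copy is fully independent.
Step by step:
`a = [[8, 3], [6, 8]]` → a = [[8, 3], [6, 8]]
`b = copy.deepcopy(a)` → b = [[8, 3], [6, 8]]
`a[0].append(4)` → a = [[8, 3, 4], [6, 8]]
`print(a)` → prints [[8, 3, 4], [6, 8]]
`print(b)` → prints [[8, 3], [6, 8]]

Answer:
[[8, 3, 4], [6, 8]]
[[8, 3], [6, 8]]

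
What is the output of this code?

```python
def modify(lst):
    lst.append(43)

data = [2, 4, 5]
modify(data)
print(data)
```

Key concept: function modifies passed list.
Step by step:
`data = [2, 4, 5]` → data = [2, 4, 5]
`modify(data)` → data = [2, 4, 5, 43]
`print(data)` → prints [2, 4, 5, 43]

Answer: [2, 4, 5, 43]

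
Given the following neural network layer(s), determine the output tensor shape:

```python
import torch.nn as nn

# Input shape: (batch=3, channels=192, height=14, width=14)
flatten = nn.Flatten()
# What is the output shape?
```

Input: (3, 192, 14, 14) -> Output: (3, 37632)

Answer: (3, 37632)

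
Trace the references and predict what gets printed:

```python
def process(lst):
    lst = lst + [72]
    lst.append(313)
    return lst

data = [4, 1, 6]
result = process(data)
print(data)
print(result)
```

Key concept: rebinding parameter vs mutation.
Step by step:
`data = [4, 1, 6]` → data = [4, 1, 6]
`result = process(data)` → result = [4, 1, 6, 72, 313]
`print(data)` → prints [4, 1, 6]
`print(result)` → prints [4, 1, 6, 72, 313]

Answer:
[4, 1, 6]
[4, 1, 6, 72, 313]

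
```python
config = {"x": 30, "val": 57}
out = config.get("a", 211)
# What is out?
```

Trace:
`config = {"x": 30, "val": 57}` → config = {'x': 30, 'val': 57}
`out = config.get("a", 211)` → out = 211
So out = 211

Answer: 211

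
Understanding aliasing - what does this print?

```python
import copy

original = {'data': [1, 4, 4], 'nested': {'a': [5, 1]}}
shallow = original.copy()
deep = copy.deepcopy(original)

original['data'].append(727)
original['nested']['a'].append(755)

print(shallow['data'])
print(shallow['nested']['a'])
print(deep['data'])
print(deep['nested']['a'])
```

Key concept: comparing shallow vs deep copy.
Step by step:
`original = {'data': [1, 4, 4], 'nested': {'a': [5, 1]}}` → original = {'data': [1, 4, 4], 'nested': {'a': [5, 1]}}
`shallow = original.copy()` → shallow = {'data': [1, 4, 4], 'nested': {'a': [5, 1]}}
`deep = copy.deepcopy(original)` → deep = {'data': [1, 4, 4], 'nested': {'a': [5, 1]}}
`original['data'].append(727)` → original = {'data': [1, 4, 4, 727], 'nested': {'a': [5, 1]}}; shallow = {'data': [1, 4, 4, 727], 'nested': {'a': [5, 1]}}
`original['nested']['a'].append(755)` → original = {'data': [1, 4, 4, 727], 'nested': {'a': [5, 1, 755]}}; shallow = {'data': [1, 4, 4, 727], 'nested': {'a': [5, 1, 755]}}
`print(shallow['data'])` → prints [1, 4, 4, 727]
`print(shallow['nested']['a'])` → prints [5, 1, 755]
`print(deep['data'])` → prints [1, 4, 4]
`print(deep['nested']['a'])` → prints [5, 1]

Answer:
[1, 4, 4, 727]
[5, 1, 755]
[1, 4, 4]
[5, 1]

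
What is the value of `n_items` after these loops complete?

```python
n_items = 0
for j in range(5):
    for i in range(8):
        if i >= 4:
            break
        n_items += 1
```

Inner breaks at 4, outer runs 5 times
`n_items` takes the values: 0 → 1 → 2 → 3 → 4 → 5 → 6 → 7 → 8 → 9 → 10 → 11 → 12 → 13 → 14 → 15 → 16 → 17 → 18 → 19 → 20

Answer: 20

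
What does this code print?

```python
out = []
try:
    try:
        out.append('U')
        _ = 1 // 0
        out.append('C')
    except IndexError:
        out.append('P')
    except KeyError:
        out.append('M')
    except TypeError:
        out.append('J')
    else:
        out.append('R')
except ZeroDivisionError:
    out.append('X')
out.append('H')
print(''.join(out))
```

Execution trace: 'U' (try body) → 'X' (outer except ZeroDivisionError) → 'H' (after the try/except). Output: UXH

Answer: UXH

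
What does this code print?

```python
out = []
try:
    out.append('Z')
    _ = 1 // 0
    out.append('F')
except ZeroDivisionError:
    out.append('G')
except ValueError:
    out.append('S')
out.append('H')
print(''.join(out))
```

Execution trace: 'Z' (try body) → 'G' (except ZeroDivisionError) → 'H' (after the try/except). Output: ZGH

Answer: ZGH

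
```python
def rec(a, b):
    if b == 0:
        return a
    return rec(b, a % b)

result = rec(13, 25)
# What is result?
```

rec(13, 25) -> rec(25, 13) -> rec(13, 12) -> rec(12, 1) -> rec(1, 0) -> 1

Answer: 1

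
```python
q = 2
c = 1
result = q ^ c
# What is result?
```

Trace:
`q = 2` → q = 2
`c = 1` → c = 1
`result = q ^ c` → result = 3
So result = 3

Answer: 3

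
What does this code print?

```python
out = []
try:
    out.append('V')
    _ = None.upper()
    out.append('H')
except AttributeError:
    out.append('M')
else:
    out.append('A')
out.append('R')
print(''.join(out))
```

Execution trace: 'V' (try body) → 'M' (except AttributeError) → 'R' (after the try/except). Output: VMR

Answer: VMR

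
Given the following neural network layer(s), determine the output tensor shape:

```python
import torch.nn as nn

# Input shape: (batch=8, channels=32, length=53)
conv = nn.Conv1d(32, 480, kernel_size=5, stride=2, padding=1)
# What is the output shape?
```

Input: (8, 32, 53) -> Output: (8, 480, 26)

Answer: (8, 480, 26)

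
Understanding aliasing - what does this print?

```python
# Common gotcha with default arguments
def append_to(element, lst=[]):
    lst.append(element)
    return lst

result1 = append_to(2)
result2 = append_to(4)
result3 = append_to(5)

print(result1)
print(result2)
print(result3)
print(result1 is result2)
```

Key concept: mutable default argument gotcha.
Step by step:
`result1 = append_to(2)` → result1 = [2]
`result2 = append_to(4)` → result1 = [2, 4] (same object as result2); result2 = [2, 4] (same object as result1)
`result3 = append_to(5)` → result1 = [2, 4, 5] (same object as result2, result3); result2 = [2, 4, 5] (same object as result1, result3); result3 = [2, 4, 5] (same object as result1, result2)
`print(result1)` → prints [2, 4, 5]
`print(result2)` → prints [2, 4, 5]
`print(result3)` → prints [2, 4, 5]
`print(result1 is result2)` → prints True

Answer:
[2, 4, 5]
[2, 4, 5]
[2, 4, 5]
True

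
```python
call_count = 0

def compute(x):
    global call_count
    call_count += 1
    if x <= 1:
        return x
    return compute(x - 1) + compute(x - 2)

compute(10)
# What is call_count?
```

Calls(x) = 1 + Calls(x-1) + Calls(x-2); Calls(0)=Calls(1)=1. For x=10 this gives 177.

Answer: 177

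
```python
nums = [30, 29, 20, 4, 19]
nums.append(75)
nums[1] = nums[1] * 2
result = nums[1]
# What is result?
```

Trace:
`nums = [30, 29, 20, 4, 19]` → nums = [30, 29, 20, 4, 19]
`nums.append(75)` → nums = [30, 29, 20, 4, 19, 75]
`nums[1] = nums[1] * 2` → nums = [30, 58, 20, 4, 19, 75]
`result = nums[1]` → result = 58
So result = 58

Answer: 58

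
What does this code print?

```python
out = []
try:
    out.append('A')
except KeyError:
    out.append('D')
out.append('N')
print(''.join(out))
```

Execution trace: 'A' (try body, no exception) → 'N' (after the try/except). Output: AN

Answer: AN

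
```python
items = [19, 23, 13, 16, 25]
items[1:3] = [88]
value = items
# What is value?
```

Trace:
`items = [19, 23, 13, 16, 25]` → items = [19, 23, 13, 16, 25]
`items[1:3] = [88]` → items = [19, 88, 16, 25]
`value = items` → value = [19, 88, 16, 25]
So value = [19, 88, 16, 25]

Answer: [19, 88, 16, 25]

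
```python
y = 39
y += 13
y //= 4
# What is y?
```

Trace:
`y = 39` → y = 39
`y += 13` → y = 52
`y //= 4` → y = 13
So y = 13

Answer: 13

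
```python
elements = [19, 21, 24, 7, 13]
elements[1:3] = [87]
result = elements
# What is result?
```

Trace:
`elements = [19, 21, 24, 7, 13]` → elements = [19, 21, 24, 7, 13]
`elements[1:3] = [87]` → elements = [19, 87, 7, 13]
`result = elements` → result = [19, 87, 7, 13]
So result = [19, 87, 7, 13]

Answer: [19, 87, 7, 13]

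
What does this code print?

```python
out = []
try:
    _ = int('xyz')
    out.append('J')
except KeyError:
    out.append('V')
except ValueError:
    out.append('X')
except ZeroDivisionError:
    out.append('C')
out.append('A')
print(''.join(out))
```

Execution trace: 'X' (except ValueError) → 'A' (after the try/except). Output: XA

Answer: XA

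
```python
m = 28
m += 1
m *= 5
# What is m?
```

Trace:
`m = 28` → m = 28
`m += 1` → m = 29
`m *= 5` → m = 145
So m = 145

Answer: 145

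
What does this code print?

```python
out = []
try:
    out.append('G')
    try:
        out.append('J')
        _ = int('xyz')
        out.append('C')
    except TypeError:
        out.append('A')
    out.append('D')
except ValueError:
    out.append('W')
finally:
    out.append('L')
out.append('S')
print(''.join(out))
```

Execution trace: 'G' (try body) → 'J' (inner try body) → 'W' (except ValueError) → 'L' (finally) → 'S' (after the try/except). Output: GJWLS

Answer: GJWLS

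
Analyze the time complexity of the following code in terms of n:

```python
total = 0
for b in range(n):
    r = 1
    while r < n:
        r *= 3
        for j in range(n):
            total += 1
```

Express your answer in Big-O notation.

Each loop level contributes: n × log n × n. Multiplying the contributions gives O(n^2 log n).

Answer: O(n^2 log n)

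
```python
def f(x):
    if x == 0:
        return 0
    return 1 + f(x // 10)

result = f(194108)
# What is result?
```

Count of digits of 194108: 6

Answer: 6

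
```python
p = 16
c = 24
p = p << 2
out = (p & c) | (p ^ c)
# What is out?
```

Trace:
`p = 16` → p = 16
`c = 24` → c = 24
`p = p << 2` → p = 64
`out = (p & c) | (p ^ c)` → out = 88
So out = 88

Answer: 88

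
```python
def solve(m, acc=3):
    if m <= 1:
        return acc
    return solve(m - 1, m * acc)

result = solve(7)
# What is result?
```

Accumulator trace (n, acc): (7, 3) -> (6, 21) -> (5, 126) -> (4, 630) -> (3, 2520) -> (2, 7560) -> (1, 15120) -> return 15120

Answer: 15120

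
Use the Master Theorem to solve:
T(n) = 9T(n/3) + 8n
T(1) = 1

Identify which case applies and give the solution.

a=9, b=3, f(n)=8n. log_3(9) = 2. Since c=1 < 2, Case 1 applies: T(n) = Θ(n^log_b(a)) = O(n^2).

Answer: O(n^2) - Case 1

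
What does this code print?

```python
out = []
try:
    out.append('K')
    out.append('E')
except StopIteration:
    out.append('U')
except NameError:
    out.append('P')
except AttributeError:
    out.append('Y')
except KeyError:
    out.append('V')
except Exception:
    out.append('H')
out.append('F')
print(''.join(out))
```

Execution trace: 'K' (try body) → 'E' (try body, no exception) → 'F' (after the try/except). Output: KEF

Answer: KEF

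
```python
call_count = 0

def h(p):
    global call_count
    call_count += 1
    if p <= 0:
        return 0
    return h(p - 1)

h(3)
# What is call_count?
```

Linear recursion stepping by 1: 4 calls from p=3 down to ≤0.

Answer: 4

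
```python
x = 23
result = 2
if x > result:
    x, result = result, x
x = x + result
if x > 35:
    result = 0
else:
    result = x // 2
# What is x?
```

Trace:
`x = 23` → x = 23
`result = 2` → result = 2
`if x > result: ...` → x > result is True → x = 2; result = 23
`x = x + result` → x = 25
`if x > 35: ...` → x > 35 is False, take else branch → result = 12
So x = 25

Answer: 25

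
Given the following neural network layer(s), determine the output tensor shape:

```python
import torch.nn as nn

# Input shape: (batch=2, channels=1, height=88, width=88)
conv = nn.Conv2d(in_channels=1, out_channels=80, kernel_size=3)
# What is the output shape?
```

Input: (2, 1, 88, 88) -> Output: (2, 80, 86, 86)

Answer: (2, 80, 86, 86)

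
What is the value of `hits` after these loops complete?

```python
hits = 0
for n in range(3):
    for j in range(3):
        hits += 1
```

3 * 3 = 9
`hits` takes the values: 0 → 1 → 2 → 3 → 4 → 5 → 6 → 7 → 8 → 9

Answer: 9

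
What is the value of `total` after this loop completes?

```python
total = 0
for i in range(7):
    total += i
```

Sum of 0 to 6 = 21
`total` takes the values: 0 → 1 → 3 → 6 → 10 → 15 → 21

Answer: 21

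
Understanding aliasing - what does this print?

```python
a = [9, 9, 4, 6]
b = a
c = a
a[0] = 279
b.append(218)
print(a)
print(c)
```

Key concept: multiple aliases.
Step by step:
`a = [9, 9, 4, 6]` → a = [9, 9, 4, 6]
`b = a` → b = [9, 9, 4, 6] (same object as a)
`c = a` → c = [9, 9, 4, 6] (same object as a, b)
`a[0] = 279` → a = [279, 9, 4, 6] (same object as b, c); b = [279, 9, 4, 6] (same object as a, c); c = [279, 9, 4, 6] (same object as a, b)
`b.append(218)` → a = [279, 9, 4, 6, 218] (same object as b, c); b = [279, 9, 4, 6, 218] (same object as a, c); c = [279, 9, 4, 6, 218] (same object as a, b)
`print(a)` → prints [279, 9, 4, 6, 218]
`print(c)` → prints [279, 9, 4, 6, 218]

Answer:
[279, 9, 4, 6, 218]
[279, 9, 4, 6, 218]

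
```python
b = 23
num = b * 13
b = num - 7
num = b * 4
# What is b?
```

Trace:
`b = 23` → b = 23
`num = b * 13` → num = 299
`b = num - 7` → b = 292
`num = b * 4` → num = 1168
So b = 292

Answer: 292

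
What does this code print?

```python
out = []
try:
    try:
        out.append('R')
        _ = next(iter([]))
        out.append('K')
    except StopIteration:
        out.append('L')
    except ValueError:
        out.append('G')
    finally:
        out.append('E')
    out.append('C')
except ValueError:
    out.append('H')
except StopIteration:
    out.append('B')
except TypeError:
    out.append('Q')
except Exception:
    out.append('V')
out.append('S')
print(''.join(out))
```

Execution trace: 'R' (inner try body) → 'L' (inner except StopIteration) → 'E' (inner finally) → 'C' (try body, no exception) → 'S' (after the try/except). Output: RLECS

Answer: RLECS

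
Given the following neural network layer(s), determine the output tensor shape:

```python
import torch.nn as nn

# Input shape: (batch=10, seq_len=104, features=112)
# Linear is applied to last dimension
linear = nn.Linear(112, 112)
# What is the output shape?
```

Input: (10, 104, 112) -> Output: (10, 104, 112)

Answer: (10, 104, 112)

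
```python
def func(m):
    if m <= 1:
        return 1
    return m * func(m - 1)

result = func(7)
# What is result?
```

func(7) = 7 * 6 * 5 * 4 * 3 * 2 * 1 = 5040

Answer: 5040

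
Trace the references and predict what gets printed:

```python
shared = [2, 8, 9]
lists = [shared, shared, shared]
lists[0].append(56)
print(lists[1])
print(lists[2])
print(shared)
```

Key concept: list of same reference.
Step by step:
`shared = [2, 8, 9]` → shared = [2, 8, 9]
`lists = [shared, shared, shared]` → lists = [[2, 8, 9], [2, 8, 9], [2, 8, 9]]
`lists[0].append(56)` → shared = [2, 8, 9, 56]; lists = [[2, 8, 9, 56], [2, 8, 9, 56], [2, 8, 9, 56]]
`print(lists[1])` → prints [2, 8, 9, 56]
`print(lists[2])` → prints [2, 8, 9, 56]
`print(shared)` → prints [2, 8, 9, 56]

Answer:
[2, 8, 9, 56]
[2, 8, 9, 56]
[2, 8, 9, 56]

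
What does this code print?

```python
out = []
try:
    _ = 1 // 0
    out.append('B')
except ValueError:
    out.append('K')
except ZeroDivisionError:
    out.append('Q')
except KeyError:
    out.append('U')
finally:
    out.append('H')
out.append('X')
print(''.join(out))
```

Execution trace: 'Q' (except ZeroDivisionError) → 'H' (finally) → 'X' (after the try/except). Output: QHX

Answer: QHX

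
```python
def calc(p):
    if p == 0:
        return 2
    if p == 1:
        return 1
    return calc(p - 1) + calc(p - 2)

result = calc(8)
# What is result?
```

Build up from base cases: calc(0)=2, calc(1)=1, calc(2)=3, calc(3)=4, calc(4)=7, calc(5)=11, calc(6)=18, ..., calc(8)=47

Answer: 47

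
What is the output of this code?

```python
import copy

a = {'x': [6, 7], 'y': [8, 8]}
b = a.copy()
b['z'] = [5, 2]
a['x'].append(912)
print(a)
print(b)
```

Key concept: shallow copy of dict with mutable values.
Step by step:
`a = {'x': [6, 7], 'y': [8, 8]}` → a = {'x': [6, 7], 'y': [8, 8]}
`b = a.copy()` → b = {'x': [6, 7], 'y': [8, 8]}
`b['z'] = [5, 2]` → b = {'x': [6, 7], 'y': [8, 8], 'z': [5, 2]}
`a['x'].append(912)` → a = {'x': [6, 7, 912], 'y': [8, 8]}; b = {'x': [6, 7, 912], 'y': [8, 8], 'z': [5, 2]}
`print(a)` → prints {'x': [6, 7, 912], 'y': [8, 8]}
`print(b)` → prints {'x': [6, 7, 912], 'y': [8, 8], 'z': [5, 2]}

Answer:
{'x': [6, 7, 912], 'y': [8, 8]}
{'x': [6, 7, 912], 'y': [8, 8], 'z': [5, 2]}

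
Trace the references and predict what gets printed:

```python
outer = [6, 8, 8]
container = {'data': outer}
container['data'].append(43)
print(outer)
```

Key concept: dict holds reference to list.
Step by step:
`outer = [6, 8, 8]` → outer = [6, 8, 8]
`container = {'data': outer}` → container = {'data': [6, 8, 8]}
`container['data'].append(43)` → outer = [6, 8, 8, 43]; container = {'data': [6, 8, 8, 43]}
`print(outer)` → prints [6, 8, 8, 43]

Answer: [6, 8, 8, 43]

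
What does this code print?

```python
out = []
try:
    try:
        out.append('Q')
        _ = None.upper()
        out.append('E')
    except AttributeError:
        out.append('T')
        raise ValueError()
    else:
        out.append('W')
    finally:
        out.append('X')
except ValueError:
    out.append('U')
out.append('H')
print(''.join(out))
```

Execution trace: 'Q' (inner try body) → 'T' (inner except AttributeError) → 'X' (inner finally) → 'U' (outer except ValueError) → 'H' (after the try/except). Output: QTXUH

Answer: QTXUH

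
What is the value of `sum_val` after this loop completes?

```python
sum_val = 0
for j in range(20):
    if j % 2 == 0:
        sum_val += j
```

Sum of even numbers 0 to 19
`sum_val` takes the values: 0 → 2 → 6 → 12 → 20 → 30 → 42 → 56 → 72 → 90

Answer: 90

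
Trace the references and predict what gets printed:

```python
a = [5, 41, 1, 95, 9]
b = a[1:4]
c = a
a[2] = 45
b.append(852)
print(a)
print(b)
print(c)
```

Key concept: slice vs alias.
Step by step:
`a = [5, 41, 1, 95, 9]` → a = [5, 41, 1, 95, 9]
`b = a[1:4]` → b = [41, 1, 95]
`c = a` → c = [5, 41, 1, 95, 9] (same object as a)
`a[2] = 45` → a = [5, 41, 45, 95, 9] (same object as c); c = [5, 41, 45, 95, 9] (same object as a)
`b.append(852)` → b = [41, 1, 95, 852]
`print(a)` → prints [5, 41, 45, 95, 9]
`print(b)` → prints [41, 1, 95, 852]
`print(c)` → prints [5, 41, 45, 95, 9]

Answer:
[5, 41, 45, 95, 9]
[41, 1, 95, 852]
[5, 41, 45, 95, 9]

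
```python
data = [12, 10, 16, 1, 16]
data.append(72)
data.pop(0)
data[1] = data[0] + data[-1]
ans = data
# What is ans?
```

Trace:
`data = [12, 10, 16, 1, 16]` → data = [12, 10, 16, 1, 16]
`data.append(72)` → data = [12, 10, 16, 1, 16, 72]
`data.pop(0)` → data = [10, 16, 1, 16, 72]
`data[1] = data[0] + data[-1]` → data = [10, 82, 1, 16, 72]
`ans = data` → ans = [10, 82, 1, 16, 72]
So ans = [10, 82, 1, 16, 72]

Answer: [10, 82, 1, 16, 72]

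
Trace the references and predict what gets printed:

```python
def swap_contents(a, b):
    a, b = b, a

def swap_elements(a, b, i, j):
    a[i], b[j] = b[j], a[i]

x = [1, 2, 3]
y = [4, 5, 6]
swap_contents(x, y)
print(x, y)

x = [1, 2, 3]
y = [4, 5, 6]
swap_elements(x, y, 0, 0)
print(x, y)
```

Key concept: parameter rebinding vs mutation.
Step by step:
`x = [1, 2, 3]` → x = [1, 2, 3]
`y = [4, 5, 6]` → y = [4, 5, 6]
`swap_contents(x, y)` → no visible change to tracked variables
`print(x, y)` → prints [1, 2, 3] [4, 5, 6]
`x = [1, 2, 3]` → x = [1, 2, 3]
`y = [4, 5, 6]` → y = [4, 5, 6]
`swap_elements(x, y, 0, 0)` → x = [4, 2, 3]; y = [1, 5, 6]
`print(x, y)` → prints [4, 2, 3] [1, 5, 6]

Answer:
[1, 2, 3] [4, 5, 6]
[4, 2, 3] [1, 5, 6]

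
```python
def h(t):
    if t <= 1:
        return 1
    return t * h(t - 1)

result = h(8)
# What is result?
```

h(8) = 8 * 7 * 6 * 5 * 4 * 3 * 2 * 1 = 40320

Answer: 40320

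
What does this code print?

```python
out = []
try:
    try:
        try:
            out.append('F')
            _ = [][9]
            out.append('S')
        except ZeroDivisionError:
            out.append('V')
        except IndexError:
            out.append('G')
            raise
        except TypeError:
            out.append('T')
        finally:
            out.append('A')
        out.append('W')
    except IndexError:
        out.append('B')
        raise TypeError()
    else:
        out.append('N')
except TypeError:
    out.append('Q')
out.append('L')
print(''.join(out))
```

Execution trace: 'F' (inner try body) → 'G' (inner except IndexError) → 'A' (inner finally) → 'B' (except IndexError) → 'Q' (outer except TypeError) → 'L' (after the try/except). Output: FGABQL

Answer: FGABQL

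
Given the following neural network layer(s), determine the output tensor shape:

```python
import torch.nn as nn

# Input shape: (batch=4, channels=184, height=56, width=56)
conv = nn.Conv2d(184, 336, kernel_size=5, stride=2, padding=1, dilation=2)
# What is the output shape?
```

Input: (4, 184, 56, 56) -> Output: (4, 336, 25, 25)

Answer: (4, 336, 25, 25)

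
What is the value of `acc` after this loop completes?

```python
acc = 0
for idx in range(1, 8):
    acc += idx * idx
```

Sum of squares 1² to 7² = 140
`acc` takes the values: 0 → 1 → 5 → 14 → 30 → 55 → 91 → 140

Answer: 140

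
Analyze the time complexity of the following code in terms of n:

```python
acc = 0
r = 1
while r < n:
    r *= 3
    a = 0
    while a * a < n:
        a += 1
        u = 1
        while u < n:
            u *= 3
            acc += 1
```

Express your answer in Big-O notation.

Each loop level contributes: log n × √n × log n. Multiplying the contributions gives O(√n log² n).

Answer: O(√n log² n)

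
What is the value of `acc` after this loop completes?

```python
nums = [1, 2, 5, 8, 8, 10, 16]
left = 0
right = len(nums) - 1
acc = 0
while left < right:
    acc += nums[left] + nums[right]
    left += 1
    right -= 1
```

Sum of pairs from ends
`acc` takes the values: 0 → 17 → 29 → 42

Answer: 42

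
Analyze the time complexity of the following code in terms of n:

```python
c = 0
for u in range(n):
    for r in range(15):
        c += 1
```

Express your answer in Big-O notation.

Each loop level contributes: n × 1. Multiplying the contributions gives O(n).

Answer: O(n)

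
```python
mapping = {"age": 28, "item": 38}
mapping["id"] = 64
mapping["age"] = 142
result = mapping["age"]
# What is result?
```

Trace:
`mapping = {"age": 28, "item": 38}` → mapping = {'age': 28, 'item': 38}
`mapping["id"] = 64` → mapping = {'age': 28, 'item': 38, 'id': 64}
`mapping["age"] = 142` → mapping = {'age': 142, 'item': 38, 'id': 64}
`result = mapping["age"]` → result = 142
So result = 142

Answer: 142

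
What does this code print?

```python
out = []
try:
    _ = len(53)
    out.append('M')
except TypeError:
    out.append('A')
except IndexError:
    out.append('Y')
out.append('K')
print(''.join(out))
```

Execution trace: 'A' (except TypeError) → 'K' (after the try/except). Output: AK

Answer: AK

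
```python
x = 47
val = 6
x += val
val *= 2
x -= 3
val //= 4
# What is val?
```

Trace:
`x = 47` → x = 47
`val = 6` → val = 6
`x += val` → x = 53
`val *= 2` → val = 12
`x -= 3` → x = 50
`val //= 4` → val = 3
So val = 3

Answer: 3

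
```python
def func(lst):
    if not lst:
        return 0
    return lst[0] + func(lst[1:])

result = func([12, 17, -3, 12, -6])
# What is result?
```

12 + 17 + (-3) + 12 + (-6) + 0 = 32

Answer: 32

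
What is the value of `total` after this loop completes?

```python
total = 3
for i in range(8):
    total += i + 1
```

Start at 3, add 1 to 8 = 39
`total` takes the values: 3 → 4 → 6 → 9 → 13 → 18 → 24 → 31 → 39

Answer: 39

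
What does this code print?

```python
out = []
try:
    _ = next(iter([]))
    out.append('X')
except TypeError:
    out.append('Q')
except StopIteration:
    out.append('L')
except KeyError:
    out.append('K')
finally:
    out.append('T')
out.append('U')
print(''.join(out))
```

Execution trace: 'L' (except StopIteration) → 'T' (finally) → 'U' (after the try/except). Output: LTU

Answer: LTU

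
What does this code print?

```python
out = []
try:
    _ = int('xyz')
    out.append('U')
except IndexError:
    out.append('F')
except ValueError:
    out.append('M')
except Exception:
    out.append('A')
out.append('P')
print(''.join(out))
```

Execution trace: 'M' (except ValueError) → 'P' (after the try/except). Output: MP

Answer: MP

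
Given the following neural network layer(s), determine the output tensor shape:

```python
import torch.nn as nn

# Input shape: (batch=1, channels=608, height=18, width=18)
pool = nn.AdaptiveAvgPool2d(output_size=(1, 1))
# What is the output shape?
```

Input: (1, 608, 18, 18) -> Output: (1, 608, 1, 1)

Answer: (1, 608, 1, 1)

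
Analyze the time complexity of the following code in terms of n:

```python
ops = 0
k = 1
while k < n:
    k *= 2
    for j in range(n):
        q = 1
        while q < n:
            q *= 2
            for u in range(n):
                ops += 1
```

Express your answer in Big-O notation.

Each loop level contributes: log n × n × log n × n. Multiplying the contributions gives O(n^2 log² n).

Answer: O(n^2 log² n)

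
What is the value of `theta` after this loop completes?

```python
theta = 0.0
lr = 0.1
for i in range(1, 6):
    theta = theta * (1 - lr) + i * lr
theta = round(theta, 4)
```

Moving average with lr=0.1
`theta` takes the values: 0.0 → 0.1 → 0.29 → 0.561 → 0.9049 → 1.31441 → 1.3144

Answer: 1.3144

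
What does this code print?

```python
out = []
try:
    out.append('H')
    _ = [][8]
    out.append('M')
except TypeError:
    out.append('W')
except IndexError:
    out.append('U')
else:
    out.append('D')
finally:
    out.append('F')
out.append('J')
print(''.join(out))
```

Execution trace: 'H' (try body) → 'U' (except IndexError) → 'F' (finally) → 'J' (after the try/except). Output: HUFJ

Answer: HUFJ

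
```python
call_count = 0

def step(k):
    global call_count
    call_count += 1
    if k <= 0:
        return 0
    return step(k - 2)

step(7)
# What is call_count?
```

Linear recursion stepping by 2: 5 calls from k=7 down to ≤0.

Answer: 5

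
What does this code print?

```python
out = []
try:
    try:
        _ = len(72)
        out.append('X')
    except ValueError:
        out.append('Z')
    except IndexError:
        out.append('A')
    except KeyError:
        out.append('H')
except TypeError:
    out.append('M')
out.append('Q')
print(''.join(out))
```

Execution trace: 'M' (outer except TypeError) → 'Q' (after the try/except). Output: MQ

Answer: MQ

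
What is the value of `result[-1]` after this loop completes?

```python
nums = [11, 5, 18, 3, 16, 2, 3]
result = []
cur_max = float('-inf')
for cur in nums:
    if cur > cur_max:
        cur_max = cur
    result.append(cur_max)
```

Running max ends at 18
`result` takes the values: [] → [11] → [11, 11] → [11, 11, 18] → [11, 11, 18, 18] → [11, 11, 18, 18, 18] → [11, 11, 18, 18, 18, 18] → [11, 11, 18, 18, 18, 18, 18]
So `result[-1]` = 18

Answer: 18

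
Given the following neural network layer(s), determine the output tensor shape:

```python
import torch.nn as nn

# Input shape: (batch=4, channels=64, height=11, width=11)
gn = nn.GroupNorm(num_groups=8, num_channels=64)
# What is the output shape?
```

Input: (4, 64, 11, 11) -> Output: (4, 64, 11, 11)

Answer: (4, 64, 11, 11)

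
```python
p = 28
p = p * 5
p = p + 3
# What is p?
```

Trace:
`p = 28` → p = 28
`p = p * 5` → p = 140
`p = p + 3` → p = 143
So p = 143

Answer: 143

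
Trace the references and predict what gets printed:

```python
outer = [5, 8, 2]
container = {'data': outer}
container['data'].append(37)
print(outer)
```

Key concept: dict holds reference to list.
Step by step:
`outer = [5, 8, 2]` → outer = [5, 8, 2]
`container = {'data': outer}` → container = {'data': [5, 8, 2]}
`container['data'].append(37)` → outer = [5, 8, 2, 37]; container = {'data': [5, 8, 2, 37]}
`print(outer)` → prints [5, 8, 2, 37]

Answer: [5, 8, 2, 37]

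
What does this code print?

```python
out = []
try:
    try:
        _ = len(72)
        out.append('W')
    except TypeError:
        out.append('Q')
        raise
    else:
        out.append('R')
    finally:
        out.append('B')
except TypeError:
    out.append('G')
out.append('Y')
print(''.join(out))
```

Execution trace: 'Q' (except TypeError) → 'B' (finally) → 'G' (outer except TypeError) → 'Y' (after the try/except). Output: QBGY

Answer: QBGY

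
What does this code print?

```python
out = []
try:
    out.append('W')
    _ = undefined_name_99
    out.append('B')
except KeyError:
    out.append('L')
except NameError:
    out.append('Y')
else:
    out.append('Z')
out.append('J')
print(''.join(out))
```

Execution trace: 'W' (try body) → 'Y' (except NameError) → 'J' (after the try/except). Output: WYJ

Answer: WYJ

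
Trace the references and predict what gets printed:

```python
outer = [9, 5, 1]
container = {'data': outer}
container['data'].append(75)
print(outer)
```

Key concept: dict holds reference to list.
Step by step:
`outer = [9, 5, 1]` → outer = [9, 5, 1]
`container = {'data': outer}` → container = {'data': [9, 5, 1]}
`container['data'].append(75)` → outer = [9, 5, 1, 75]; container = {'data': [9, 5, 1, 75]}
`print(outer)` → prints [9, 5, 1, 75]

Answer: [9, 5, 1, 75]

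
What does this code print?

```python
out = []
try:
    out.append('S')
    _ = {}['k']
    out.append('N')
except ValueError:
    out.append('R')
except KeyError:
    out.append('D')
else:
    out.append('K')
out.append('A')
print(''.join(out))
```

Execution trace: 'S' (try body) → 'D' (except KeyError) → 'A' (after the try/except). Output: SDA

Answer: SDA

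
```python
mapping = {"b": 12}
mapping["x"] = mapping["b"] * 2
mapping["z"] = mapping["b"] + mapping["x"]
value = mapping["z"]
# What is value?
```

Trace:
`mapping = {"b": 12}` → mapping = {'b': 12}
`mapping["x"] = mapping["b"] * 2` → mapping = {'b': 12, 'x': 24}
`mapping["z"] = mapping["b"] + mapping["x"]` → mapping = {'b': 12, 'x': 24, 'z': 36}
`value = mapping["z"]` → value = 36
So value = 36

Answer: 36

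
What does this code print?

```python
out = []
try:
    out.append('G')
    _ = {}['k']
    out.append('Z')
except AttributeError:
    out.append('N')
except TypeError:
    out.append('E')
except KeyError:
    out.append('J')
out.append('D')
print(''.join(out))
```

Execution trace: 'G' (try body) → 'J' (except KeyError) → 'D' (after the try/except). Output: GJD

Answer: GJD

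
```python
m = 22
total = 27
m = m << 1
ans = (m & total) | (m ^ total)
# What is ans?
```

Trace:
`m = 22` → m = 22
`total = 27` → total = 27
`m = m << 1` → m = 44
`ans = (m & total) | (m ^ total)` → ans = 63
So ans = 63

Answer: 63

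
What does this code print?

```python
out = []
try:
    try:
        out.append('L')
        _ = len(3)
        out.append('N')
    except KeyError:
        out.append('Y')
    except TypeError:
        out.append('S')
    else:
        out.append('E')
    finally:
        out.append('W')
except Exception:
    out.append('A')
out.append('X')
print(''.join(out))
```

Execution trace: 'L' (inner try body) → 'S' (inner except TypeError) → 'W' (inner finally) → 'X' (after the try/except). Output: LSWX

Answer: LSWX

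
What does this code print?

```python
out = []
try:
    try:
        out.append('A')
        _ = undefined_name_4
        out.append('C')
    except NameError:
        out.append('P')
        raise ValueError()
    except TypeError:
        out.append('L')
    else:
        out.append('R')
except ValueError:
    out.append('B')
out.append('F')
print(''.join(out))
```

Execution trace: 'A' (inner try body) → 'P' (inner except NameError) → 'B' (outer except ValueError) → 'F' (after the try/except). Output: APBF

Answer: APBF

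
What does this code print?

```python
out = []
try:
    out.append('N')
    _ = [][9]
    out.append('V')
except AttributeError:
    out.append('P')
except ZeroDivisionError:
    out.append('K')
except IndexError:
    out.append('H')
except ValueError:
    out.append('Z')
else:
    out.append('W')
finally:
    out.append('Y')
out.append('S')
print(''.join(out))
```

Execution trace: 'N' (try body) → 'H' (except IndexError) → 'Y' (finally) → 'S' (after the try/except). Output: NHYS

Answer: NHYS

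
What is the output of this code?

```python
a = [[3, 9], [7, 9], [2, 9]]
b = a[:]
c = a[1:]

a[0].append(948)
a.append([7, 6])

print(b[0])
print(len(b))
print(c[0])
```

Key concept: slice with nested mutation.
Step by step:
`a = [[3, 9], [7, 9], [2, 9]]` → a = [[3, 9], [7, 9], [2, 9]]
`b = a[:]` → b = [[3, 9], [7, 9], [2, 9]]
`c = a[1:]` → c = [[7, 9], [2, 9]]
`a[0].append(948)` → a = [[3, 9, 948], [7, 9], [2, 9]]; b = [[3, 9, 948], [7, 9], [2, 9]]
`a.append([7, 6])` → a = [[3, 9, 948], [7, 9], [2, 9], [7, 6]]
`print(b[0])` → prints [3, 9, 948]
`print(len(b))` → prints 3
`print(c[0])` → prints [7, 9]

Answer:
[3, 9, 948]
3
[7, 9]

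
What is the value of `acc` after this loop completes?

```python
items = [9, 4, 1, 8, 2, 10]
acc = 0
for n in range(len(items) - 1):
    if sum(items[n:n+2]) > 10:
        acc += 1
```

Count windows with sum > 10
`acc` takes the values: 0 → 1 → 2

Answer: 2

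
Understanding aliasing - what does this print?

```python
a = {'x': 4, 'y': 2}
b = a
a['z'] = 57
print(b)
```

Key concept: dict aliasing.
Step by step:
`a = {'x': 4, 'y': 2}` → a = {'x': 4, 'y': 2}
`b = a` → b = {'x': 4, 'y': 2} (same object as a)
`a['z'] = 57` → a = {'x': 4, 'y': 2, 'z': 57} (same object as b); b = {'x': 4, 'y': 2, 'z': 57} (same object as a)
`print(b)` → prints {'x': 4, 'y': 2, 'z': 57}

Answer: {'x': 4, 'y': 2, 'z': 57}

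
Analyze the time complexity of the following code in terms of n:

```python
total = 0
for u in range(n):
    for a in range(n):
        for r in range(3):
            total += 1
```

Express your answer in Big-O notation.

Each loop level contributes: n × n × 1. Multiplying the contributions gives O(n^2).

Answer: O(n^2)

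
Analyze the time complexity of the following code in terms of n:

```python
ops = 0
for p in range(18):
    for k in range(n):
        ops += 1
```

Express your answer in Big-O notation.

Each loop level contributes: 1 × n. Multiplying the contributions gives O(n).

Answer: O(n)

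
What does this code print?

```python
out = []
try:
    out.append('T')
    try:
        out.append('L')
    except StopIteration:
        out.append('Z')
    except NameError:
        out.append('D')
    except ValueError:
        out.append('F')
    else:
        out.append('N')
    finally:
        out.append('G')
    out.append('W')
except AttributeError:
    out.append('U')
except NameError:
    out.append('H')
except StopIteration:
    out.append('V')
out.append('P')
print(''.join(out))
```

Execution trace: 'T' (try body) → 'L' (inner try body, no exception) → 'N' (inner else) → 'G' (inner finally) → 'W' (try body, no exception) → 'P' (after the try/except). Output: TLNGWP

Answer: TLNGWP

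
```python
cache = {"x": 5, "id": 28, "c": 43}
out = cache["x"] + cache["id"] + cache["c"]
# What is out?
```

Trace:
`cache = {"x": 5, "id": 28, "c": 43}` → cache = {'x': 5, 'id': 28, 'c': 43}
`out = cache["x"] + cache["id"] + cache["c"]` → out = 76
So out = 76

Answer: 76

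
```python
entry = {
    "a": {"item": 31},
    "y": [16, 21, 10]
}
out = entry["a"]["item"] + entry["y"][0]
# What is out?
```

Trace:
`entry = { ...` → entry = {'a': {'item': 31}, 'y': [16, 21, 10]}
`out = entry["a"]["item"] + entry["y"][0]` → out = 47
So out = 47

Answer: 47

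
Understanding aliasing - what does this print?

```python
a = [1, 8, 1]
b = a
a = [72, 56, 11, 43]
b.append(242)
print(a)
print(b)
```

Key concept: rebinding vs mutation: a is rebound to a new list, b still points at the original.
Step by step:
`a = [1, 8, 1]` → a = [1, 8, 1]
`b = a` → b = [1, 8, 1] (same object as a)
`a = [72, 56, 11, 43]` → a = [72, 56, 11, 43]
`b.append(242)` → b = [1, 8, 1, 242]
`print(a)` → prints [72, 56, 11, 43]
`print(b)` → prints [1, 8, 1, 242]

Answer:
[72, 56, 11, 43]
[1, 8, 1, 242]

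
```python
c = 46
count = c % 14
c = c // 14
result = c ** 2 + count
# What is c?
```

Trace:
`c = 46` → c = 46
`count = c % 14` → count = 4
`c = c // 14` → c = 3
`result = c ** 2 + count` → result = 13
So c = 3

Answer: 3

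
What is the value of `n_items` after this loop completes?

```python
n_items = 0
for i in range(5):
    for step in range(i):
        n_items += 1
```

Triangle number: 0+1+2+...+4
`n_items` takes the values: 0 → 1 → 2 → 3 → 4 → 5 → 6 → 7 → 8 → 9 → 10

Answer: 10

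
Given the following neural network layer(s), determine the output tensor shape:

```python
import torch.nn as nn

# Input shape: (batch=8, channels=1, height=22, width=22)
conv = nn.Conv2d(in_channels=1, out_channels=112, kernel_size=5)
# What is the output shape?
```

Input: (8, 1, 22, 22) -> Output: (8, 112, 18, 18)

Answer: (8, 112, 18, 18)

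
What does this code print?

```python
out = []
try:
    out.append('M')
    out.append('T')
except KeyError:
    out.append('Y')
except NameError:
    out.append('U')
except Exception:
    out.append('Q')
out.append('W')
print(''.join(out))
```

Execution trace: 'M' (try body) → 'T' (try body, no exception) → 'W' (after the try/except). Output: MTW

Answer: MTW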